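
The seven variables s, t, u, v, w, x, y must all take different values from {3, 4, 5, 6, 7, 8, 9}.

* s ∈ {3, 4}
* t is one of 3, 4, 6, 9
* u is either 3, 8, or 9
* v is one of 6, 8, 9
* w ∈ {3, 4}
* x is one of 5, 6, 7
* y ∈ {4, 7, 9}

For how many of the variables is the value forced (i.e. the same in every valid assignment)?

2

The 7 variables draw from only 7 values {3, 4, 5, 6, 7, 8, 9}, so each is used; only x can be 5, hence x = 5.
The 6 still-open variables draw from only 6 values {3, 4, 6, 7, 8, 9}, so each is used; only y can be 7, hence y = 7.
The 2 variables s and w are confined to {3, 4}, which locks those values in; drop them from t, u.
Determined: x=5, y=7. The other variables each still have more than one consistent value. That makes 2.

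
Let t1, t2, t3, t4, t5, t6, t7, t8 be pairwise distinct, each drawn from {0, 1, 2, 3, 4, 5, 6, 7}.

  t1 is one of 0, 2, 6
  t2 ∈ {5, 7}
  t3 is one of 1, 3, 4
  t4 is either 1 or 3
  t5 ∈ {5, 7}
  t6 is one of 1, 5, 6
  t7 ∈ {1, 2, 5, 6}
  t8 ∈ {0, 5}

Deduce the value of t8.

0

The 8 variables draw from only 8 values {0, 1, 2, 3, 4, 5, 6, 7}, so each is used; only t3 can be 4, hence t3 = 4.
Among the 7 still-open variables, 3 fits only t4 (and all 7 values in {0, 1, 2, 3, 5, 6, 7} must be used), so t4 = 3.
t2 and t5 between them cover only {5, 7} — a naked pair. Remove those values from t6, t7, t8.
So t8 = 0.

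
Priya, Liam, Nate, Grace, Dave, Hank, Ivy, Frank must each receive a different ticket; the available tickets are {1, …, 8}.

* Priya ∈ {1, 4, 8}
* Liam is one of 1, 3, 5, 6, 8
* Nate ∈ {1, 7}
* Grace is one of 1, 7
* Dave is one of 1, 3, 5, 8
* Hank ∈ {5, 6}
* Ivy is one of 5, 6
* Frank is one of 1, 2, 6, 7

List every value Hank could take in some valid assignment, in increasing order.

5, 6

The 8 variables together cover exactly {1, 2, 3, 4, 5, 6, 7, 8} — 8 values for 8 variables — and 2 appears only in Frank's list, so Frank = 2.
Among the 7 still-open variables, 4 fits only Priya (and all 7 values in {1, 3, 4, 5, 6, 7, 8} must be used), so Priya = 4.
The 2 variables Nate and Grace are confined to {1, 7}, which locks those values in; drop them from Liam, Dave.
The 2 variables Hank and Ivy are confined to {5, 6}, which locks those values in; drop them from Liam, Dave.
No further eliminations apply; Hank can still be any of 5, 6.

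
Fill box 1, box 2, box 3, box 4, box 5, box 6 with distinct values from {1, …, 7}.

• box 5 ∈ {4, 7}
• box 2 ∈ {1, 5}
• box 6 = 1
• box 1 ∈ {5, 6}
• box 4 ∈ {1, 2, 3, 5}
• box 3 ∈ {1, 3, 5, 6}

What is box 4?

box 6's domain is down to {1}, so box 6 = 1. Eliminate 1 elsewhere: box 2, box 3, box 4.
box 2 must be 5 (only option left). Remove 5 from box 1, box 3, box 4.
box 1 has just one choice, so box 1 = 6. Remove 6 from box 3.
box 3's domain is down to {3}, so box 3 = 3. Strike 3 from box 4.
So box 4 = 2.

2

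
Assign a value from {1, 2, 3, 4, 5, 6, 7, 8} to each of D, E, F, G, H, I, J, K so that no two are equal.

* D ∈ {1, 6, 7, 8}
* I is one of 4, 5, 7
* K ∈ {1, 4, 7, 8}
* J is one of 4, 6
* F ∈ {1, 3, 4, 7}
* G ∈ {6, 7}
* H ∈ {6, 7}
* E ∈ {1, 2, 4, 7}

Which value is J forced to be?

4

The 8 variables together cover exactly {1, 2, 3, 4, 5, 6, 7, 8} — 8 values for 8 variables — and 2 appears only in E's list, so E = 2.
Among the 7 still-open variables, 3 fits only F (and all 7 values in {1, 3, 4, 5, 6, 7, 8} must be used), so F = 3.
The 6 still-open variables draw from only 6 values {1, 4, 5, 6, 7, 8}, so each is used; only I can be 5, hence I = 5.
G and H share exactly the 2 values {6, 7}; by pigeonhole those values go to them, so strike 6, 7 from D, J, K.
So J = 4.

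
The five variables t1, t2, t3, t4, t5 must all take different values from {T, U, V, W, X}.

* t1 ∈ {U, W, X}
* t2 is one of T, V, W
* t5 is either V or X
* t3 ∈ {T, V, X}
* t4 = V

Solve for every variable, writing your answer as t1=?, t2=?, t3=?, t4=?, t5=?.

t4's domain is down to {V}, so t4 = V. Remove V from t2, t3, t5.
That leaves t5 = X. Strike X from t1, t3.
That leaves t3 = T. Strike T from t2.
t2's domain is down to {W}, so t2 = W. So t1 can't be W.
t1's domain is down to {U}, so t1 = U.

t1=U, t2=W, t3=T, t4=V, t5=X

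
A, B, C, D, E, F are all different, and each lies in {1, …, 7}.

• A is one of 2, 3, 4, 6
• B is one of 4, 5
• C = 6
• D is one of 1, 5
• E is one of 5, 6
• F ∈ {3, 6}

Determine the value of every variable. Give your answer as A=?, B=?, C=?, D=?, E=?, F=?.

A=2, B=4, C=6, D=1, E=5, F=3

C's domain is down to {6}, so C = 6. So A, E, F can't be 6.
E's domain is down to {5}, so E = 5. So B, D can't be 5.
F's domain is down to {3}, so F = 3. Remove 3 from A.
B must be 4 (only option left). Remove 4 from A.
D's domain is down to {1}, so D = 1.
A's domain is down to {2}, so A = 2.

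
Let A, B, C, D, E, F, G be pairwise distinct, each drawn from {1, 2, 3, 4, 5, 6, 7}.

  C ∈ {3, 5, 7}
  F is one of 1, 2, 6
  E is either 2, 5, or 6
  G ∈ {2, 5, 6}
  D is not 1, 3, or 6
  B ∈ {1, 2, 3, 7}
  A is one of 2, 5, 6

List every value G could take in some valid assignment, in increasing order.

Among the 7 variables, 4 fits only D (and all 7 values in {1, 2, 3, 4, 5, 6, 7} must be used), so D = 4.
The 3 variables A, E, G are confined to {2, 5, 6}, which locks those values in; drop them from B, C, F.
F has just one choice, so F = 1. Strike 1 from B.
No further eliminations apply; G can still be any of 2, 5, 6.

2, 5, 6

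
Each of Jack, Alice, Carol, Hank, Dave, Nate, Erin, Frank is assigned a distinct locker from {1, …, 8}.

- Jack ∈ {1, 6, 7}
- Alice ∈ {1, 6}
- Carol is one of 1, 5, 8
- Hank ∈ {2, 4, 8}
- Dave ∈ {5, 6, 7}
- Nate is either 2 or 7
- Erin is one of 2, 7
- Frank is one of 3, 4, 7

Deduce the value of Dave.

Among the 8 variables, 3 fits only Frank (and all 8 values in {1, 2, 3, 4, 5, 6, 7, 8} must be used), so Frank = 3.
Among the 7 still-open variables, 4 fits only Hank (and all 7 values in {1, 2, 4, 5, 6, 7, 8} must be used), so Hank = 4.
Among the 6 still-open variables, 8 fits only Carol (and all 6 values in {1, 2, 5, 6, 7, 8} must be used), so Carol = 8.
Among the 5 still-open variables, 5 fits only Dave (and all 5 values in {1, 2, 5, 6, 7} must be used), so Dave = 5.

5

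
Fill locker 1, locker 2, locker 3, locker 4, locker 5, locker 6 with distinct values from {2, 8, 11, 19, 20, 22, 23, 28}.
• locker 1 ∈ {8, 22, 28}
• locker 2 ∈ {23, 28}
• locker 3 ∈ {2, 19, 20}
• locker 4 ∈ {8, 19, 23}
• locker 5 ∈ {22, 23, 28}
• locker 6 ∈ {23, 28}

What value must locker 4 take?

19

The 2 variables locker 2 and locker 6 are confined to {23, 28}, which locks those values in; drop them from locker 1, locker 4, locker 5.
locker 5 has just one choice, so locker 5 = 22. So locker 1 can't be 22.
locker 1's domain is down to {8}, so locker 1 = 8. Strike 8 from locker 4.
So locker 4 = 19.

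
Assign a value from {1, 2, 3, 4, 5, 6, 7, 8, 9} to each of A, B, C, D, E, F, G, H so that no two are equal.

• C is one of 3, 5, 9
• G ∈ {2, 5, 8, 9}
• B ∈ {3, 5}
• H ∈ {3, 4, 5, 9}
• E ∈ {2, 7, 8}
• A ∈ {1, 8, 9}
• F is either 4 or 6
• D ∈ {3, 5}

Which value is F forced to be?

6

The 2 variables B and D are confined to {3, 5}, which locks those values in; drop them from C, G, H.
That leaves C = 9. So A, G, H can't be 9.
H's domain is down to {4}, so H = 4. Remove 4 from F.
So F = 6.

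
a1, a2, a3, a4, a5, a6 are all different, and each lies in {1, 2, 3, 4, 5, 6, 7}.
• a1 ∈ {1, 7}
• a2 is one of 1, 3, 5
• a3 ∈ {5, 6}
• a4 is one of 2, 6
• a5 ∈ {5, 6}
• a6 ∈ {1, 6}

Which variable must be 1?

a6

The 6 variables draw from only 6 values {1, 2, 3, 5, 6, 7}, so each is used; only a4 can be 2, hence a4 = 2.
Among the 5 still-open variables, 3 fits only a2 (and all 5 values in {1, 3, 5, 6, 7} must be used), so a2 = 3.
The 4 still-open variables draw from only 4 values {1, 5, 6, 7}, so each is used; only a1 can be 7, hence a1 = 7.
Among the 3 still-open variables, 1 fits only a6 (and all 3 values in {1, 5, 6} must be used), so a6 = 1.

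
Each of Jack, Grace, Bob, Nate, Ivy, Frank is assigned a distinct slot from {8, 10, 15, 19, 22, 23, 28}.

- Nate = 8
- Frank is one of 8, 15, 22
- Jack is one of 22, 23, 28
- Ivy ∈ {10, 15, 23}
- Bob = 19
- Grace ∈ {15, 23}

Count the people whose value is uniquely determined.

Bob must be 19 (only option left).
Nate has just one choice, so Nate = 8. Eliminate 8 elsewhere: Frank.
Determined: Bob=19, Nate=8. The other people each still have more than one consistent value. That makes 2.

2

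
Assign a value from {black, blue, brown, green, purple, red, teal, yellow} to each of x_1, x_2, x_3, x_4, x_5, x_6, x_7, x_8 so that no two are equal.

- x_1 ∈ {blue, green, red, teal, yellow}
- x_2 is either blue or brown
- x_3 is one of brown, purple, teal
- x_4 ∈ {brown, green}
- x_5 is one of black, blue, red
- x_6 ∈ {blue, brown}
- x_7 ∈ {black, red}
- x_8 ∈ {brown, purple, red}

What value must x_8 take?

purple

The 8 variables draw from only 8 values {black, blue, brown, green, purple, red, teal, yellow}, so each is used; only x_1 can be yellow, hence x_1 = yellow.
Among the 7 still-open variables, green fits only x_4 (and all 7 values in {black, blue, brown, green, purple, red, teal} must be used), so x_4 = green.
Among the 6 still-open variables, teal fits only x_3 (and all 6 values in {black, blue, brown, purple, red, teal} must be used), so x_3 = teal.
Among the 5 still-open variables, purple fits only x_8 (and all 5 values in {black, blue, brown, purple, red} must be used), so x_8 = purple.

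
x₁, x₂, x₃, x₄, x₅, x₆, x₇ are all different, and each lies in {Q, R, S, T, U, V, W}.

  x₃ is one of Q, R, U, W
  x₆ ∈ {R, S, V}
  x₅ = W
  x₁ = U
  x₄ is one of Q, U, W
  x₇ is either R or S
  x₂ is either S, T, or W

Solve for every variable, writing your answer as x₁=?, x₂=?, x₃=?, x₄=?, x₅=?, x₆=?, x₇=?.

x₁=U, x₂=T, x₃=R, x₄=Q, x₅=W, x₆=V, x₇=S

x₁ has just one choice, so x₁ = U. Remove U from x₃, x₄.
x₅'s domain is down to {W}, so x₅ = W. So x₂, x₃, x₄ can't be W.
x₄'s domain is down to {Q}, so x₄ = Q. Eliminate Q elsewhere: x₃.
x₃'s domain is down to {R}, so x₃ = R. Eliminate R elsewhere: x₆, x₇.
x₇ has just one choice, so x₇ = S. Strike S from x₂, x₆.
That leaves x₂ = T.
x₆ must be V (only option left).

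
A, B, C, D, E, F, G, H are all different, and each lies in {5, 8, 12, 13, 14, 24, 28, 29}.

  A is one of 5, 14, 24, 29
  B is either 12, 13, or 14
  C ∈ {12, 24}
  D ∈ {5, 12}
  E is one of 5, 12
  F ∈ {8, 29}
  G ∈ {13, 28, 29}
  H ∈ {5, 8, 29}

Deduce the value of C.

Among the 8 variables, 28 fits only G (and all 8 values in {5, 8, 12, 13, 14, 24, 28, 29} must be used), so G = 28.
Among the 7 still-open variables, 13 fits only B (and all 7 values in {5, 8, 12, 13, 14, 24, 29} must be used), so B = 13.
The 6 still-open variables together cover exactly {5, 8, 12, 14, 24, 29} — 6 values for 6 variables — and 14 appears only in A's list, so A = 14.
Among the 5 still-open variables, 24 fits only C (and all 5 values in {5, 8, 12, 24, 29} must be used), so C = 24.

24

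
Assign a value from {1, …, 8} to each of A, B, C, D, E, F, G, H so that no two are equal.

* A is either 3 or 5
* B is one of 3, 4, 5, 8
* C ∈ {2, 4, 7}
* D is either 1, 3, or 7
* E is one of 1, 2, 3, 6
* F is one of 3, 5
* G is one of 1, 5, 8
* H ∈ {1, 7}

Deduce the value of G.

8

The 8 variables together cover exactly {1, 2, 3, 4, 5, 6, 7, 8} — 8 values for 8 variables — and 6 appears only in E's list, so E = 6.
The 7 still-open variables draw from only 7 values {1, 2, 3, 4, 5, 7, 8}, so each is used; only C can be 2, hence C = 2.
The 6 still-open variables together cover exactly {1, 3, 4, 5, 7, 8} — 6 values for 6 variables — and 4 appears only in B's list, so B = 4.
The 5 still-open variables together cover exactly {1, 3, 5, 7, 8} — 5 values for 5 variables — and 8 appears only in G's list, so G = 8.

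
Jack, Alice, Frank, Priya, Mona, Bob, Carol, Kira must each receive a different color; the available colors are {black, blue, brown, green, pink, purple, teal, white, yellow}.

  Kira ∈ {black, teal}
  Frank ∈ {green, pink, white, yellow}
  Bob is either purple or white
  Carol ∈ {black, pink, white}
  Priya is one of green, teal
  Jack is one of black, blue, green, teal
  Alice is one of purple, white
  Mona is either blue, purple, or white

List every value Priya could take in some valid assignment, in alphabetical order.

green, teal

The 8 variables together cover exactly {black, blue, green, pink, purple, teal, white, yellow} — 8 values for 8 variables — and yellow appears only in Frank's list, so Frank = yellow.
The 7 still-open variables draw from only 7 values {black, blue, green, pink, purple, teal, white}, so each is used; only Carol can be pink, hence Carol = pink.
Alice and Bob between them cover only {purple, white} — a naked pair. Remove those values from Mona.
Mona has just one choice, so Mona = blue. Eliminate blue elsewhere: Jack.
No further eliminations apply; Priya can still be any of green, teal.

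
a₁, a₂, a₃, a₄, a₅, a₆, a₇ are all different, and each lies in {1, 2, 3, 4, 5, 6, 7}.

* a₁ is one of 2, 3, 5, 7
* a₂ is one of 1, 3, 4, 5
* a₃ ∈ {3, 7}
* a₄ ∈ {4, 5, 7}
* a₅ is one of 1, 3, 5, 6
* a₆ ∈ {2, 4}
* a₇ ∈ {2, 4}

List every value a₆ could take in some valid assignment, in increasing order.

2, 4

Among the 7 variables, 6 fits only a₅ (and all 7 values in {1, 2, 3, 4, 5, 6, 7} must be used), so a₅ = 6.
The 6 still-open variables draw from only 6 values {1, 2, 3, 4, 5, 7}, so each is used; only a₂ can be 1, hence a₂ = 1.
a₆ and a₇ share exactly the 2 values {2, 4}; by pigeonhole those values go to them, so strike 2, 4 from a₁, a₄.
No further eliminations apply; a₆ can still be any of 2, 4.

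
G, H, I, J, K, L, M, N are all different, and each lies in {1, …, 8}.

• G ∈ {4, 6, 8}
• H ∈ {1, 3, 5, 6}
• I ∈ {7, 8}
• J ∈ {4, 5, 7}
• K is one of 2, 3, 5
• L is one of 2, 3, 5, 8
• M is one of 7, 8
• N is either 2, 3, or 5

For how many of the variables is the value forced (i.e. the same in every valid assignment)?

3

Among the 8 variables, 1 fits only H (and all 8 values in {1, 2, 3, 4, 5, 6, 7, 8} must be used), so H = 1.
Among the 7 still-open variables, 6 fits only G (and all 7 values in {2, 3, 4, 5, 6, 7, 8} must be used), so G = 6.
Among the 6 still-open variables, 4 fits only J (and all 6 values in {2, 3, 4, 5, 7, 8} must be used), so J = 4.
I and M share exactly the 2 values {7, 8}; by pigeonhole those values go to them, so strike 7, 8 from L.
Determined: G=6, H=1, J=4. The other variables each still have more than one consistent value. That makes 3.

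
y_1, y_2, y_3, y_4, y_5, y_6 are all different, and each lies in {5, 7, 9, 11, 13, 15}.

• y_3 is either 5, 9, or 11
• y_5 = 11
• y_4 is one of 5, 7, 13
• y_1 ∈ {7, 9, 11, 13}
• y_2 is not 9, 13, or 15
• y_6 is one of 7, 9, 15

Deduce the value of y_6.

y_5 must be 11 (only option left). Strike 11 from y_1, y_2, y_3.
The 5 still-open variables together cover exactly {5, 7, 9, 13, 15} — 5 values for 5 variables — and 15 appears only in y_6's list, so y_6 = 15.

15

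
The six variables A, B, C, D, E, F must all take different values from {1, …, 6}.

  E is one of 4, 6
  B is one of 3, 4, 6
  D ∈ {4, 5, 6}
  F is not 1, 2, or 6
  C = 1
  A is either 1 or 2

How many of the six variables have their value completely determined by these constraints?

C has just one choice, so C = 1. So A can't be 1.
That leaves A = 2.
Determined: A=2, C=1. The other variables each still have more than one consistent value. That makes 2.

2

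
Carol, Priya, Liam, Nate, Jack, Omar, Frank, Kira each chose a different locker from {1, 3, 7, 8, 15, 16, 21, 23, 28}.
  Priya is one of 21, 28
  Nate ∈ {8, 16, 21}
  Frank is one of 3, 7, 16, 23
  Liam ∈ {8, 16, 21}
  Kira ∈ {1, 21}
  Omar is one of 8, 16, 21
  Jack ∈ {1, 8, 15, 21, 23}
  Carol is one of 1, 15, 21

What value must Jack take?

23

Liam, Nate, Omar share exactly the 3 values {8, 16, 21}; by pigeonhole those values go to them, so strike 8, 16, 21 from Carol, Priya, Jack, Frank, Kira.
That leaves Priya = 28.
Kira has just one choice, so Kira = 1. Remove 1 from Carol, Jack.
Carol must be 15 (only option left). Strike 15 from Jack.
So Jack = 23.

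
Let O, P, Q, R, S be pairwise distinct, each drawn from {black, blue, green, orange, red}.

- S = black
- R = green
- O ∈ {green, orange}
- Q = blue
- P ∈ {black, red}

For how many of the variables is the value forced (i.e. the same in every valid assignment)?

5

Q has just one choice, so Q = blue.
R has just one choice, so R = green. Remove green from O.
That leaves S = black. Remove black from P.
That leaves O = orange.
P's domain is down to {red}, so P = red.
Every variable is fixed: O=orange, P=red, Q=blue, R=green, S=black. That makes 5.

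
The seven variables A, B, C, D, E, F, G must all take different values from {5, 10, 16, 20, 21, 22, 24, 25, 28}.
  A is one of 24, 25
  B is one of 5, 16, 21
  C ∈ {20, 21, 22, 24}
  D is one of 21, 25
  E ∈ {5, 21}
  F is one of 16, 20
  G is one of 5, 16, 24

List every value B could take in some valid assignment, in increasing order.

5, 16, 21

Among the 7 variables, 22 fits only C (and all 7 values in {5, 16, 20, 21, 22, 24, 25} must be used), so C = 22.
Among the 6 still-open variables, 20 fits only F (and all 6 values in {5, 16, 20, 21, 24, 25} must be used), so F = 20.
No further eliminations apply; B can still be any of 5, 16, 21.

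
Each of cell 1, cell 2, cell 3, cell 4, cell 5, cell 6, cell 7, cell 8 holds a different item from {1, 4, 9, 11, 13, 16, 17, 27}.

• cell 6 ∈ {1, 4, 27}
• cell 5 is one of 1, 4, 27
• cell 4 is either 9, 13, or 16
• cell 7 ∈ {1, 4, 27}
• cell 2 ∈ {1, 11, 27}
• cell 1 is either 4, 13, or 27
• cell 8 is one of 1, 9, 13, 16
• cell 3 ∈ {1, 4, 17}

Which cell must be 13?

The 8 variables together cover exactly {1, 4, 9, 11, 13, 16, 17, 27} — 8 values for 8 variables — and 11 appears only in cell 2's list, so cell 2 = 11.
The 7 still-open variables together cover exactly {1, 4, 9, 13, 16, 17, 27} — 7 values for 7 variables — and 17 appears only in cell 3's list, so cell 3 = 17.
cell 5, cell 6, cell 7 share exactly the 3 values {1, 4, 27}; by pigeonhole those values go to them, so strike 1, 4, 27 from cell 1, cell 8.
So 13 goes to cell 1.

cell 1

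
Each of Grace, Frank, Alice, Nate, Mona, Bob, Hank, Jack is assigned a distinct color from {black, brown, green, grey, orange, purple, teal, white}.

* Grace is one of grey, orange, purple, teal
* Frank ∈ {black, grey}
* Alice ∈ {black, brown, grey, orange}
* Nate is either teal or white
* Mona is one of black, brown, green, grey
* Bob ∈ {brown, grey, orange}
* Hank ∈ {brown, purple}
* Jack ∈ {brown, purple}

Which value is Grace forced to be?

The 8 variables draw from only 8 values {black, brown, green, grey, orange, purple, teal, white}, so each is used; only Mona can be green, hence Mona = green.
The 7 still-open variables together cover exactly {black, brown, grey, orange, purple, teal, white} — 7 values for 7 variables — and white appears only in Nate's list, so Nate = white.
Among the 6 still-open variables, teal fits only Grace (and all 6 values in {black, brown, grey, orange, purple, teal} must be used), so Grace = teal.

teal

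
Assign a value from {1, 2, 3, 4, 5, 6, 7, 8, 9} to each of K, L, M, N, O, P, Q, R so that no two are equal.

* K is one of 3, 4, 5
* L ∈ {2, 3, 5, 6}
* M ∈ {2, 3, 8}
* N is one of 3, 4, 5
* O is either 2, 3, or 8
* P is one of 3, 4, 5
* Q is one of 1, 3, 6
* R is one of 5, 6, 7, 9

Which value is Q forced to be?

1

The 3 variables K, N, P are confined to {3, 4, 5}, which locks those values in; drop them from L, M, O, Q, R.
The 2 variables M and O are confined to {2, 8}, which locks those values in; drop them from L.
L must be 6 (only option left). Strike 6 from Q, R.
So Q = 1.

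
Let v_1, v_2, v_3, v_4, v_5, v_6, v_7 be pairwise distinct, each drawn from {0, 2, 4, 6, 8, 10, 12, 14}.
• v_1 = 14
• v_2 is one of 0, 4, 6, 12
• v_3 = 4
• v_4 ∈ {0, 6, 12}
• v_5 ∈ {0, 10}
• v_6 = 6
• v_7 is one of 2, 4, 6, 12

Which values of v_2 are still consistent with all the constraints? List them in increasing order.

0, 12

v_1's domain is down to {14}, so v_1 = 14.
v_3 must be 4 (only option left). Eliminate 4 elsewhere: v_2, v_7.
That leaves v_6 = 6. Remove 6 from v_2, v_4, v_7.
Among the 4 still-open variables, 2 fits only v_7 (and all 4 values in {0, 2, 10, 12} must be used), so v_7 = 2.
The 3 still-open variables draw from only 3 values {0, 10, 12}, so each is used; only v_5 can be 10, hence v_5 = 10.
No further eliminations apply; v_2 can still be any of 0, 12.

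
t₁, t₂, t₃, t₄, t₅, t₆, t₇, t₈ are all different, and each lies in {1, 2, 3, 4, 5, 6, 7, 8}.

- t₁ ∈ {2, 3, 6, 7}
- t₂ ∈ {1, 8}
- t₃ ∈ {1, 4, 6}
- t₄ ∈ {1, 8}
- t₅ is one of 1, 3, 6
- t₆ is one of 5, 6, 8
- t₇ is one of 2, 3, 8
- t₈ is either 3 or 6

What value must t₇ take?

2

Among the 8 variables, 4 fits only t₃ (and all 8 values in {1, 2, 3, 4, 5, 6, 7, 8} must be used), so t₃ = 4.
The 7 still-open variables draw from only 7 values {1, 2, 3, 5, 6, 7, 8}, so each is used; only t₆ can be 5, hence t₆ = 5.
The 6 still-open variables together cover exactly {1, 2, 3, 6, 7, 8} — 6 values for 6 variables — and 7 appears only in t₁'s list, so t₁ = 7.
Among the 5 still-open variables, 2 fits only t₇ (and all 5 values in {1, 2, 3, 6, 8} must be used), so t₇ = 2.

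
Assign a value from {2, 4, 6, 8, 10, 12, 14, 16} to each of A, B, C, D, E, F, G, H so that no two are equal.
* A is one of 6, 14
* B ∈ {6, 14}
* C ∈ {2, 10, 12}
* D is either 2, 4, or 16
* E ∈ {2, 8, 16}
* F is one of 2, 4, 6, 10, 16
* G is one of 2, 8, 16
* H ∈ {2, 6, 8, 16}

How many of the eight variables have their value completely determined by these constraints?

Among the 8 variables, 12 fits only C (and all 8 values in {2, 4, 6, 8, 10, 12, 14, 16} must be used), so C = 12.
Among the 7 still-open variables, 10 fits only F (and all 7 values in {2, 4, 6, 8, 10, 14, 16} must be used), so F = 10.
Among the 6 still-open variables, 4 fits only D (and all 6 values in {2, 4, 6, 8, 14, 16} must be used), so D = 4.
A and B between them cover only {6, 14} — a naked pair. Remove those values from H.
Determined: C=12, D=4, F=10. The other variables each still have more than one consistent value. That makes 3.

3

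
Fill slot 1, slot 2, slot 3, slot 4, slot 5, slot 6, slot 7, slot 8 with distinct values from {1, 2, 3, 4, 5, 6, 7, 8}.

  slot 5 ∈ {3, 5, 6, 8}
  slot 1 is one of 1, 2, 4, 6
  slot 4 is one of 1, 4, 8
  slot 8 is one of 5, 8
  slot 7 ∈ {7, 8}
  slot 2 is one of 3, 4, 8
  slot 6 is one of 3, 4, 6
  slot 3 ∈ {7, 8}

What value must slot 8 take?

Among the 8 variables, 2 fits only slot 1 (and all 8 values in {1, 2, 3, 4, 5, 6, 7, 8} must be used), so slot 1 = 2.
The 7 still-open variables together cover exactly {1, 3, 4, 5, 6, 7, 8} — 7 values for 7 variables — and 1 appears only in slot 4's list, so slot 4 = 1.
The 2 variables slot 3 and slot 7 are confined to {7, 8}, which locks those values in; drop them from slot 2, slot 5, slot 8.
So slot 8 = 5.

5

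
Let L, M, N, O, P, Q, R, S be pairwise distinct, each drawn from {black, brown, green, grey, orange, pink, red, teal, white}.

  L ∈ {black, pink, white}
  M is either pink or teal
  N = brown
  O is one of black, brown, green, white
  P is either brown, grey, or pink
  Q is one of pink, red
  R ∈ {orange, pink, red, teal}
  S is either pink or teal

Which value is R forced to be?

N must be brown (only option left). Eliminate brown elsewhere: O, P.
M and S between them cover only {pink, teal} — a naked pair. Remove those values from L, P, Q, R.
P's domain is down to {grey}, so P = grey.
Q's domain is down to {red}, so Q = red. Strike red from R.
So R = orange.

orange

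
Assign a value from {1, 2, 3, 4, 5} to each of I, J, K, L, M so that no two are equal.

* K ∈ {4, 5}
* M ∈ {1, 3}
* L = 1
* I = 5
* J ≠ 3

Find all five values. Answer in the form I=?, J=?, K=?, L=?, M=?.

I=5, J=2, K=4, L=1, M=3

I has just one choice, so I = 5. Strike 5 from J, K.
That leaves K = 4. Eliminate 4 elsewhere: J.
L's domain is down to {1}, so L = 1. Remove 1 from J, M.
M has just one choice, so M = 3.
That leaves J = 2.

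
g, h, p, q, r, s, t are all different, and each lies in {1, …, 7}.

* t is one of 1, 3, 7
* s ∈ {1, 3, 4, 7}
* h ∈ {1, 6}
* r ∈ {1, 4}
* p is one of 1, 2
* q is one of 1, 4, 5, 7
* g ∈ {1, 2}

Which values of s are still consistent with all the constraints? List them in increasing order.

The 7 variables together cover exactly {1, 2, 3, 4, 5, 6, 7} — 7 values for 7 variables — and 5 appears only in q's list, so q = 5.
The 6 still-open variables together cover exactly {1, 2, 3, 4, 6, 7} — 6 values for 6 variables — and 6 appears only in h's list, so h = 6.
The 2 variables g and p are confined to {1, 2}, which locks those values in; drop them from r, s, t.
That leaves r = 4. Strike 4 from s.
No further eliminations apply; s can still be any of 3, 7.

3, 7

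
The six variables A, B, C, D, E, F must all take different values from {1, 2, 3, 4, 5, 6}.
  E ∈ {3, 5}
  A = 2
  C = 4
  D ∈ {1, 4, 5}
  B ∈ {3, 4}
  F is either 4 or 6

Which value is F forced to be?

6

A's domain is down to {2}, so A = 2.
C's domain is down to {4}, so C = 4. Remove 4 from B, D, F.
So F = 6.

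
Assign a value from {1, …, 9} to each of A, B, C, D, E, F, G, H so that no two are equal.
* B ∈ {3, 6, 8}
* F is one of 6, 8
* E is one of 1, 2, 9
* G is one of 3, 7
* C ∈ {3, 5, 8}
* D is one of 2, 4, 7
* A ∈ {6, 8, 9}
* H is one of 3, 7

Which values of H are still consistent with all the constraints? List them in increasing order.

3, 7

G and H share exactly the 2 values {3, 7}; by pigeonhole those values go to them, so strike 3, 7 from B, C, D.
B and F between them cover only {6, 8} — a naked pair. Remove those values from A, C.
That leaves A = 9. Eliminate 9 elsewhere: E.
That leaves C = 5.
No further eliminations apply; H can still be any of 3, 7.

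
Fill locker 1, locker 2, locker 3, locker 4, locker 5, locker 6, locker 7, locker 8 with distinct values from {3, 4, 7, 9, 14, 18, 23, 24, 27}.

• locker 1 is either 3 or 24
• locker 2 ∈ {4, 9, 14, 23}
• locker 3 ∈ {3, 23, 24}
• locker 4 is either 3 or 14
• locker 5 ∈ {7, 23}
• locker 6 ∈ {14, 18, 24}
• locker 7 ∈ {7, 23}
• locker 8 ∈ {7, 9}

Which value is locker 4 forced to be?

14

The 8 variables together cover exactly {3, 4, 7, 9, 14, 18, 23, 24} — 8 values for 8 variables — and 4 appears only in locker 2's list, so locker 2 = 4.
The 7 still-open variables draw from only 7 values {3, 7, 9, 14, 18, 23, 24}, so each is used; only locker 8 can be 9, hence locker 8 = 9.
Among the 6 still-open variables, 18 fits only locker 6 (and all 6 values in {3, 7, 14, 18, 23, 24} must be used), so locker 6 = 18.
Among the 5 still-open variables, 14 fits only locker 4 (and all 5 values in {3, 7, 14, 23, 24} must be used), so locker 4 = 14.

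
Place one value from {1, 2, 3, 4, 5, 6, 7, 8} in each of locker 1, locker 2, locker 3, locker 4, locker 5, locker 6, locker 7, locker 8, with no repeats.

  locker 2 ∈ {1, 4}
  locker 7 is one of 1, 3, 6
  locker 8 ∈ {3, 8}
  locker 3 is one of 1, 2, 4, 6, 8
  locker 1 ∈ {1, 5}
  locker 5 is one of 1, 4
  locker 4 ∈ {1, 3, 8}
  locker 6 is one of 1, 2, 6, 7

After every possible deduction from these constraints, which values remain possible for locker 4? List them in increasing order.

3, 8

The 8 variables together cover exactly {1, 2, 3, 4, 5, 6, 7, 8} — 8 values for 8 variables — and 5 appears only in locker 1's list, so locker 1 = 5.
The 7 still-open variables together cover exactly {1, 2, 3, 4, 6, 7, 8} — 7 values for 7 variables — and 7 appears only in locker 6's list, so locker 6 = 7.
The 6 still-open variables together cover exactly {1, 2, 3, 4, 6, 8} — 6 values for 6 variables — and 2 appears only in locker 3's list, so locker 3 = 2.
The 5 still-open variables draw from only 5 values {1, 3, 4, 6, 8}, so each is used; only locker 7 can be 6, hence locker 7 = 6.
The 2 variables locker 2 and locker 5 are confined to {1, 4}, which locks those values in; drop them from locker 4.
No further eliminations apply; locker 4 can still be any of 3, 8.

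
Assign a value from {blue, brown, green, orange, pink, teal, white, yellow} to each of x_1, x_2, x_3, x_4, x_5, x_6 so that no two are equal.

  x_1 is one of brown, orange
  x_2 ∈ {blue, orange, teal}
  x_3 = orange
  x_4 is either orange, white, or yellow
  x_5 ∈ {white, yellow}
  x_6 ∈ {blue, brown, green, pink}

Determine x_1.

brown

x_3 must be orange (only option left). So x_1, x_2, x_4 can't be orange.
So x_1 = brown.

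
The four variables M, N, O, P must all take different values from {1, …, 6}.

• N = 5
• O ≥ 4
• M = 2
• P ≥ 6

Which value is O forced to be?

4

M must be 2 (only option left).
N must be 5 (only option left). Remove 5 from O.
P has just one choice, so P = 6. Strike 6 from O.
So O = 4.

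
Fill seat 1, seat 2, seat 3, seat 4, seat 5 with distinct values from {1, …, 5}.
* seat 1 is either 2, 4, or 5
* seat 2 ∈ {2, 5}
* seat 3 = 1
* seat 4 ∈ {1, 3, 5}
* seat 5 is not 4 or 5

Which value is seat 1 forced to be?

4

seat 3 has just one choice, so seat 3 = 1. Eliminate 1 elsewhere: seat 4, seat 5.
The 4 still-open variables draw from only 4 values {2, 3, 4, 5}, so each is used; only seat 1 can be 4, hence seat 1 = 4.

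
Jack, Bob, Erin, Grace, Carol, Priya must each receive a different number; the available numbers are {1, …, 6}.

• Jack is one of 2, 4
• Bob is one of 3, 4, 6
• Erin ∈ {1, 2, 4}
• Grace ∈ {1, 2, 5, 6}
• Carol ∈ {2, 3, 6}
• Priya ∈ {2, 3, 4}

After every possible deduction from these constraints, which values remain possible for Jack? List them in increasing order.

The 6 variables together cover exactly {1, 2, 3, 4, 5, 6} — 6 values for 6 variables — and 5 appears only in Grace's list, so Grace = 5.
Among the 5 still-open variables, 1 fits only Erin (and all 5 values in {1, 2, 3, 4, 6} must be used), so Erin = 1.
No further eliminations apply; Jack can still be any of 2, 4.

2, 4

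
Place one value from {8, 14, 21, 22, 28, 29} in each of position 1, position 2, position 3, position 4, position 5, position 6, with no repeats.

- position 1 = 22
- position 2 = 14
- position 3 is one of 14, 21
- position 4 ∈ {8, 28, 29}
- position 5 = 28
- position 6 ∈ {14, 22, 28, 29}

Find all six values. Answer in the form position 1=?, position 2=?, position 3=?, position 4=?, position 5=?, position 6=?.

position 1's domain is down to {22}, so position 1 = 22. Remove 22 from position 6.
position 2 has just one choice, so position 2 = 14. Strike 14 from position 3, position 6.
position 3's domain is down to {21}, so position 3 = 21.
position 5's domain is down to {28}, so position 5 = 28. Strike 28 from position 4, position 6.
position 6 has just one choice, so position 6 = 29. Eliminate 29 elsewhere: position 4.
position 4 has just one choice, so position 4 = 8.

position 1=22, position 2=14, position 3=21, position 4=8, position 5=28, position 6=29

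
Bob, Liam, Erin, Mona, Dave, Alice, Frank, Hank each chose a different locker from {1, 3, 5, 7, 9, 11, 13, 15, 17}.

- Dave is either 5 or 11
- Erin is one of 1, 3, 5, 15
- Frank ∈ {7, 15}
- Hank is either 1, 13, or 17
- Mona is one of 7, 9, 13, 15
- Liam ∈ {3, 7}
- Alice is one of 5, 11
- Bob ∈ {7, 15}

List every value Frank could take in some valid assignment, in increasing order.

The 2 variables Bob and Frank are confined to {7, 15}, which locks those values in; drop them from Liam, Erin, Mona.
That leaves Liam = 3. So Erin can't be 3.
Dave and Alice share exactly the 2 values {5, 11}; by pigeonhole those values go to them, so strike 5, 11 from Erin.
That leaves Erin = 1. Eliminate 1 elsewhere: Hank.
No further eliminations apply; Frank can still be any of 7, 15.

7, 15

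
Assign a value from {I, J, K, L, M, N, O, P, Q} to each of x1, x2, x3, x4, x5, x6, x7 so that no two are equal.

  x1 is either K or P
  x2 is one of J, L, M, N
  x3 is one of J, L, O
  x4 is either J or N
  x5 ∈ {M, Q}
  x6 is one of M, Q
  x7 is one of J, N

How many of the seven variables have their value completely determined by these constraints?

2

x4 and x7 between them cover only {J, N} — a naked pair. Remove those values from x2, x3.
x5 and x6 between them cover only {M, Q} — a naked pair. Remove those values from x2.
That leaves x2 = L. So x3 can't be L.
x3 must be O (only option left).
Determined: x2=L, x3=O. The other variables each still have more than one consistent value. That makes 2.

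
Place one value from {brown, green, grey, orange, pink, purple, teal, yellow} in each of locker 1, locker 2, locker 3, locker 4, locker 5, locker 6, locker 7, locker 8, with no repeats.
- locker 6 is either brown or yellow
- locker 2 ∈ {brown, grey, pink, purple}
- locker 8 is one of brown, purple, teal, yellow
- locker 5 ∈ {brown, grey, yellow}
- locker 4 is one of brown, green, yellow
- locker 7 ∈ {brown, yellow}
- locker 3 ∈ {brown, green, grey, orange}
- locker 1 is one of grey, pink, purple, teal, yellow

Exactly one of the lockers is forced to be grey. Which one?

The 8 variables draw from only 8 values {brown, green, grey, orange, pink, purple, teal, yellow}, so each is used; only locker 3 can be orange, hence locker 3 = orange.
The 7 still-open variables draw from only 7 values {brown, green, grey, pink, purple, teal, yellow}, so each is used; only locker 4 can be green, hence locker 4 = green.
locker 6 and locker 7 share exactly the 2 values {brown, yellow}; by pigeonhole those values go to them, so strike brown, yellow from locker 1, locker 2, locker 5, locker 8.
So grey goes to locker 5.

locker 5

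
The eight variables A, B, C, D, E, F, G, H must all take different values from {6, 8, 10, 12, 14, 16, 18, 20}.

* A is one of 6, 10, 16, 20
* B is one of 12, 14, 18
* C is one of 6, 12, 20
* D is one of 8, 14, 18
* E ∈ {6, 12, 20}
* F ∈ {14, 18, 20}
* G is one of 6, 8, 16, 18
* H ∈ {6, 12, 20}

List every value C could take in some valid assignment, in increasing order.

Among the 8 variables, 10 fits only A (and all 8 values in {6, 8, 10, 12, 14, 16, 18, 20} must be used), so A = 10.
The 7 still-open variables draw from only 7 values {6, 8, 12, 14, 16, 18, 20}, so each is used; only G can be 16, hence G = 16.
The 6 still-open variables draw from only 6 values {6, 8, 12, 14, 18, 20}, so each is used; only D can be 8, hence D = 8.
The 3 variables C, E, H are confined to {6, 12, 20}, which locks those values in; drop them from B, F.
No further eliminations apply; C can still be any of 6, 12, 20.

6, 12, 20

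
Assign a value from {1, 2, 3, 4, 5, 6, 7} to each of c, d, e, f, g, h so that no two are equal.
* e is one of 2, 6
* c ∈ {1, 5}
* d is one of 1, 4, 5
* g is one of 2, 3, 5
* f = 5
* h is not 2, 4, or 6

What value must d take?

f's domain is down to {5}, so f = 5. Remove 5 from c, d, g, h.
c has just one choice, so c = 1. Eliminate 1 elsewhere: d, h.
So d = 4.

4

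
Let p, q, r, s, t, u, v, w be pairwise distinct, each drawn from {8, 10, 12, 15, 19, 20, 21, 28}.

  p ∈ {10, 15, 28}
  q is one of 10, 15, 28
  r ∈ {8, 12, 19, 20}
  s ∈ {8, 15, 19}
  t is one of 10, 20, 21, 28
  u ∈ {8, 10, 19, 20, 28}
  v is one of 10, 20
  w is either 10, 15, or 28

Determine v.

Among the 8 variables, 12 fits only r (and all 8 values in {8, 10, 12, 15, 19, 20, 21, 28} must be used), so r = 12.
The 7 still-open variables draw from only 7 values {8, 10, 15, 19, 20, 21, 28}, so each is used; only t can be 21, hence t = 21.
p, q, w share exactly the 3 values {10, 15, 28}; by pigeonhole those values go to them, so strike 10, 15, 28 from s, u, v.
So v = 20.

20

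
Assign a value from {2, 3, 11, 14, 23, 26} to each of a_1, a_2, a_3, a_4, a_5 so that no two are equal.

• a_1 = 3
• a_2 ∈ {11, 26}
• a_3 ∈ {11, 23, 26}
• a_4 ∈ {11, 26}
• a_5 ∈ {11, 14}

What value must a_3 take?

a_1 must be 3 (only option left).
The 4 still-open variables together cover exactly {11, 14, 23, 26} — 4 values for 4 variables — and 14 appears only in a_5's list, so a_5 = 14.
The 3 still-open variables together cover exactly {11, 23, 26} — 3 values for 3 variables — and 23 appears only in a_3's list, so a_3 = 23.

23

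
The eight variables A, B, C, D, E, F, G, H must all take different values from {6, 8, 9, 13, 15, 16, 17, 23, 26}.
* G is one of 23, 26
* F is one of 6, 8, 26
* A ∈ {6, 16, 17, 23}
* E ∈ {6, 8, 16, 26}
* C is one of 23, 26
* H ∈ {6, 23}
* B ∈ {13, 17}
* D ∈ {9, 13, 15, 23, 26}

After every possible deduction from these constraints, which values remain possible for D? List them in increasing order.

C and G share exactly the 2 values {23, 26}; by pigeonhole those values go to them, so strike 23, 26 from A, D, E, F, H.
H has just one choice, so H = 6. Remove 6 from A, E, F.
F's domain is down to {8}, so F = 8. Remove 8 from E.
E's domain is down to {16}, so E = 16. Eliminate 16 elsewhere: A.
A must be 17 (only option left). So B can't be 17.
That leaves B = 13. So D can't be 13.
No further eliminations apply; D can still be any of 9, 15.

9, 15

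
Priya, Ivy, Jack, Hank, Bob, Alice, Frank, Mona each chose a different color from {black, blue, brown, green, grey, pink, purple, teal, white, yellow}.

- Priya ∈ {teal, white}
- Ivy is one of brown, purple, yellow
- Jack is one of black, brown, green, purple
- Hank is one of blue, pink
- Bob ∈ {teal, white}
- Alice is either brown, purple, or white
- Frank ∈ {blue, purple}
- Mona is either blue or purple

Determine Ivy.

yellow

The 2 variables Priya and Bob are confined to {teal, white}, which locks those values in; drop them from Alice.
Frank and Mona between them cover only {blue, purple} — a naked pair. Remove those values from Ivy, Jack, Hank, Alice.
That leaves Hank = pink.
Alice must be brown (only option left). Strike brown from Ivy, Jack.
So Ivy = yellow.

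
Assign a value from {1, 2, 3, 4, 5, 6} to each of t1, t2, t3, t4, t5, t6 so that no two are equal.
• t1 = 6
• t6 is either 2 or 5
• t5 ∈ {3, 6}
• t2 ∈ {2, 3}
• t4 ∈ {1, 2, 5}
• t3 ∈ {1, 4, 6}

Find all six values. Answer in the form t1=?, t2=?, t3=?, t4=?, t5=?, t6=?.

t1=6, t2=2, t3=4, t4=1, t5=3, t6=5

t1 has just one choice, so t1 = 6. Eliminate 6 elsewhere: t3, t5.
t5's domain is down to {3}, so t5 = 3. Strike 3 from t2.
t2 has just one choice, so t2 = 2. Eliminate 2 elsewhere: t4, t6.
That leaves t6 = 5. Strike 5 from t4.
t4's domain is down to {1}, so t4 = 1. Eliminate 1 elsewhere: t3.
t3 must be 4 (only option left).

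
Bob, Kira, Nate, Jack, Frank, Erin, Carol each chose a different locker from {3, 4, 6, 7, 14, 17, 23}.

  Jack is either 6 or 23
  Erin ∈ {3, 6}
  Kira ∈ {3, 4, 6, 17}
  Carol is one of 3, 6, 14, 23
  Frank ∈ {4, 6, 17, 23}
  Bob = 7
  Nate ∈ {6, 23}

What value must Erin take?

3

Bob's domain is down to {7}, so Bob = 7.
The 6 still-open variables together cover exactly {3, 4, 6, 14, 17, 23} — 6 values for 6 variables — and 14 appears only in Carol's list, so Carol = 14.
Nate and Jack share exactly the 2 values {6, 23}; by pigeonhole those values go to them, so strike 6, 23 from Kira, Frank, Erin.
So Erin = 3.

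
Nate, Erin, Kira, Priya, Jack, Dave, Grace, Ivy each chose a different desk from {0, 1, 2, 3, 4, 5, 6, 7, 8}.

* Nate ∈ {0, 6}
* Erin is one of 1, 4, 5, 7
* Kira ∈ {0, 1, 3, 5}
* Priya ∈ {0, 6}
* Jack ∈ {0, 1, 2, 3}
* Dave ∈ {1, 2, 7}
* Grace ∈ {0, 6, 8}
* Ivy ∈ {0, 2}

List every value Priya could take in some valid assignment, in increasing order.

Nate and Priya share exactly the 2 values {0, 6}; by pigeonhole those values go to them, so strike 0, 6 from Kira, Jack, Grace, Ivy.
Grace has just one choice, so Grace = 8.
Ivy must be 2 (only option left). Remove 2 from Jack, Dave.
No further eliminations apply; Priya can still be any of 0, 6.

0, 6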